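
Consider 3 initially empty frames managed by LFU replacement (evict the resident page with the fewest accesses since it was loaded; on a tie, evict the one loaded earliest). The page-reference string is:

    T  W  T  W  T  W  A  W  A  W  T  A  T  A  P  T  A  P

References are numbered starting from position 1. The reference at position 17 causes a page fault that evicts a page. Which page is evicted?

pos 1: T: fault, frames {T}
pos 2: W: fault, frames {T,W}
pos 3: T: hit
pos 4: W: hit
pos 5: T: hit
pos 6: W: hit
pos 7: A: fault, frames {T,W,A}
pos 8: W: hit
pos 9: A: hit
pos 10: W: hit
pos 11: T: hit
pos 12: A: hit
pos 13: T: hit
pos 14: A: hit
pos 15: P: fault, evict A, frames {T,W,P}
pos 16: T: hit
pos 17: A: fault, evict P, frames {T,W,A}
At position 17, page P is evicted.

P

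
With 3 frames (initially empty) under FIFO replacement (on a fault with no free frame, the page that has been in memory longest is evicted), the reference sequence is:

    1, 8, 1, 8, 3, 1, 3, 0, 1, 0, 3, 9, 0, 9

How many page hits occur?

1 -> miss, frames (1)
8 -> miss, frames (1 8)
1 -> hit
8 -> hit
3 -> miss, frames (1 8 3)
1 -> hit
3 -> hit
0 -> miss, evict 1, frames (8 3 0)
1 -> miss, evict 8, frames (3 0 1)
0 -> hit
3 -> hit
9 -> miss, evict 3, frames (0 1 9)
0 -> hit
9 -> hit
Hits: 8.

8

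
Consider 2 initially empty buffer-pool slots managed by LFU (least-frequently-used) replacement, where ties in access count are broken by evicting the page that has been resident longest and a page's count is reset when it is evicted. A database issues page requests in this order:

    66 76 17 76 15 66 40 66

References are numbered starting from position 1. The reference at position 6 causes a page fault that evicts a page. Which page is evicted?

15

pos 1: 66 → fault, frames [66]
pos 2: 76 → fault, frames [66, 76]
pos 3: 17 → fault, evict 66, frames [76, 17]
pos 4: 76 → hit
pos 5: 15 → fault, evict 17, frames [76, 15]
pos 6: 66 → fault, evict 15, frames [76, 66]
At position 6, page 15 is evicted.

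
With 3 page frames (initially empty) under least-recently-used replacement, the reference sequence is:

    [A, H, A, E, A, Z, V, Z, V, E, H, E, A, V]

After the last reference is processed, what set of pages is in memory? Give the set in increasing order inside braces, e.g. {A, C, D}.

{A, E, V}

A: miss, frames {A}
H: miss, frames {A,H}
A: hit
E: miss, frames {H,A,E}
A: hit
Z: miss, evict H, frames {E,A,Z}
V: miss, evict E, frames {A,Z,V}
Z: hit
V: hit
E: miss, evict A, frames {Z,V,E}
H: miss, evict Z, frames {V,E,H}
E: hit
A: miss, evict V, frames {H,E,A}
V: miss, evict H, frames {E,A,V}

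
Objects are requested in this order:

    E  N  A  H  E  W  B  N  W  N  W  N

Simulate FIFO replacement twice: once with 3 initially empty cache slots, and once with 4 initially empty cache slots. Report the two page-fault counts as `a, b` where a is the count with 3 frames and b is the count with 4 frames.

8, 7

3 frames: F F F F F F F F . . . . → 8 faults.
4 frames: F F F F . F F F . . . . → 7 faults.
7 < 8: adding a frame reduced faults, as is typical.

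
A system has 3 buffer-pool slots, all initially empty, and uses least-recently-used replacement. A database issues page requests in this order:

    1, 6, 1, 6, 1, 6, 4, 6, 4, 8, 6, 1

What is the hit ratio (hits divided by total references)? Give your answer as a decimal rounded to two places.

1: miss, frames [1]
6: miss, frames [1, 6]
1: hit
6: hit
1: hit
6: hit
4: miss, frames [1, 6, 4]
6: hit
4: hit
8: miss, evict 1, frames [6, 4, 8]
6: hit
1: miss, evict 4, frames [8, 6, 1]
Hits: 7 of 12 references → 7/12 = 0.5833.

0.58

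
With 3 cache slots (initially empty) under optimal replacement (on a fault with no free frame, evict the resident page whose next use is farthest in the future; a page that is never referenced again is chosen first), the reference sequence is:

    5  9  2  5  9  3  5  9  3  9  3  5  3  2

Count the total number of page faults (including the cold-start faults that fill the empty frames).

5

5: fault, frames (5)
9: fault, frames (5 9)
2: fault, frames (5 9 2)
5: hit
9: hit
3: fault, evict 2, frames (5 9 3)
5: hit
9: hit
3: hit
9: hit
3: hit
5: hit
3: hit
2: fault, evict 3, frames (5 9 2)
Page faults: 5.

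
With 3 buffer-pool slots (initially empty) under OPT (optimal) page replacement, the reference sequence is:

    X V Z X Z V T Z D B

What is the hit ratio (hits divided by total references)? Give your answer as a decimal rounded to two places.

X: miss, frames {X}
V: miss, frames {X,V}
Z: miss, frames {X,V,Z}
X: hit
Z: hit
V: hit
T: miss, evict V, frames {X,Z,T}
Z: hit
D: miss, evict T, frames {X,Z,D}
B: miss, evict D, frames {X,Z,B}
Hits: 4 of 10 references → 4/10 = 0.4000.

0.40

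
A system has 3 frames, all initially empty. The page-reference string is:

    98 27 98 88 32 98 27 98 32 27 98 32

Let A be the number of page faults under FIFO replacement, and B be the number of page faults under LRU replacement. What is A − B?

Under FIFO: F F . F F F F . . . . . → 6 faults.
Under LRU: F F . F F . F . . . . . → 5 faults.
A − B = 6 − 5 = 1.

1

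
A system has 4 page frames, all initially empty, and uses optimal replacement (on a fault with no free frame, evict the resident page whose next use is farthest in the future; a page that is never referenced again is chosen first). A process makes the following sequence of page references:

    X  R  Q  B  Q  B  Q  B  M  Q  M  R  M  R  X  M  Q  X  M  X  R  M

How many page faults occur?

5

X: miss, frames (X)
R: miss, frames (X R)
Q: miss, frames (X R Q)
B: miss, frames (X R Q B)
Q: hit
B: hit
Q: hit
B: hit
M: miss, evict B, frames (X R Q M)
Q: hit
M: hit
R: hit
M: hit
R: hit
X: hit
M: hit
Q: hit
X: hit
M: hit
X: hit
R: hit
M: hit
Page faults: 5.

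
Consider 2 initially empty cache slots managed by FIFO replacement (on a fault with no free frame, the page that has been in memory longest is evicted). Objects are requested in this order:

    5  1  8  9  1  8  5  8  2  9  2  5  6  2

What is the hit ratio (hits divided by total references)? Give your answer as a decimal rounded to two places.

5: miss, frames (5)
1: miss, frames (5 1)
8: miss, evict 5, frames (1 8)
9: miss, evict 1, frames (8 9)
1: miss, evict 8, frames (9 1)
8: miss, evict 9, frames (1 8)
5: miss, evict 1, frames (8 5)
8: hit
2: miss, evict 8, frames (5 2)
9: miss, evict 5, frames (2 9)
2: hit
5: miss, evict 2, frames (9 5)
6: miss, evict 9, frames (5 6)
2: miss, evict 5, frames (6 2)
Hits: 2 of 14 references → 2/14 = 0.1429.

0.14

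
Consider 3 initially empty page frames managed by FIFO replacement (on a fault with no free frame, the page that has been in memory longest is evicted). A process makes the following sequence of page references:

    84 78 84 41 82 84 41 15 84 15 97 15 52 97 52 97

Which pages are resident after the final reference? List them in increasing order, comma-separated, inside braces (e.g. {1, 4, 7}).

84 → miss, frames {84}
78 → miss, frames {84,78}
84 → hit
41 → miss, frames {84,78,41}
82 → miss, evict 84, frames {78,41,82}
84 → miss, evict 78, frames {41,82,84}
41 → hit
15 → miss, evict 41, frames {82,84,15}
84 → hit
15 → hit
97 → miss, evict 82, frames {84,15,97}
15 → hit
52 → miss, evict 84, frames {15,97,52}
97 → hit
52 → hit
97 → hit

{15, 52, 97}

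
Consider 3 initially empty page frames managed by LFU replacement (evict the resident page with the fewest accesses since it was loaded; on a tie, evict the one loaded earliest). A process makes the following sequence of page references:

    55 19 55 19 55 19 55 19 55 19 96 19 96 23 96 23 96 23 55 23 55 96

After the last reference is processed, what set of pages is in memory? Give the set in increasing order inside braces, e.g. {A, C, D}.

{19, 55, 96}

55 → miss, frames [55]
19 → miss, frames [55, 19]
55 → hit
19 → hit
55 → hit
19 → hit
55 → hit
19 → hit
55 → hit
19 → hit
96 → miss, frames [55, 19, 96]
19 → hit
96 → hit
23 → miss, evict 96, frames [55, 19, 23]
96 → miss, evict 23, frames [55, 19, 96]
23 → miss, evict 96, frames [55, 19, 23]
96 → miss, evict 23, frames [55, 19, 96]
23 → miss, evict 96, frames [55, 19, 23]
55 → hit
23 → hit
55 → hit
96 → miss, evict 23, frames [55, 19, 96]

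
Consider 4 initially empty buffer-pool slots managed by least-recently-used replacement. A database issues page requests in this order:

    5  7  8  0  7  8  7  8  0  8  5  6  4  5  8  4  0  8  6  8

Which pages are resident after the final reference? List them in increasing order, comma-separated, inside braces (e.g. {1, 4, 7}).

{0, 4, 6, 8}

5: miss, frames {5}
7: miss, frames {5,7}
8: miss, frames {5,7,8}
0: miss, frames {5,7,8,0}
7: hit
8: hit
7: hit
8: hit
0: hit
8: hit
5: hit
6: miss, evict 7, frames {0,8,5,6}
4: miss, evict 0, frames {8,5,6,4}
5: hit
8: hit
4: hit
0: miss, evict 6, frames {5,8,4,0}
8: hit
6: miss, evict 5, frames {4,0,8,6}
8: hit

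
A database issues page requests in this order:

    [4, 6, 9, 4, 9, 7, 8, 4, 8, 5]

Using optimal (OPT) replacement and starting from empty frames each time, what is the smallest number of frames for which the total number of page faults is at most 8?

f=1: 10 faults
f=2: 6 faults
f=3: 6 faults
f=4: 6 faults
f=5: 6 faults
f=6: 6 faults
Smallest f with faults ≤ 8 is 2.

2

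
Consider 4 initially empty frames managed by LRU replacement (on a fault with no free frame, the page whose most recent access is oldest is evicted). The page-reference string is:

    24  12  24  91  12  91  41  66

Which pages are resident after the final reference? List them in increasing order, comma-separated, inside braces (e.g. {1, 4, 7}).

24 -> miss, frames [24]
12 -> miss, frames [24, 12]
24 -> hit
91 -> miss, frames [12, 24, 91]
12 -> hit
91 -> hit
41 -> miss, frames [24, 12, 91, 41]
66 -> miss, evict 24, frames [12, 91, 41, 66]

{12, 41, 66, 91}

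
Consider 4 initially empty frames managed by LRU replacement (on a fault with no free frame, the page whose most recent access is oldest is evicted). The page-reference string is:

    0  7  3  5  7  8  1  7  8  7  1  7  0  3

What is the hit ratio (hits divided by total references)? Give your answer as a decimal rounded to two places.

0.43

0 → fault, frames [0]
7 → fault, frames [0, 7]
3 → fault, frames [0, 7, 3]
5 → fault, frames [0, 7, 3, 5]
7 → hit
8 → fault, evict 0, frames [3, 5, 7, 8]
1 → fault, evict 3, frames [5, 7, 8, 1]
7 → hit
8 → hit
7 → hit
1 → hit
7 → hit
0 → fault, evict 5, frames [8, 1, 7, 0]
3 → fault, evict 8, frames [1, 7, 0, 3]
Hits: 6 of 14 references → 6/14 = 0.4286.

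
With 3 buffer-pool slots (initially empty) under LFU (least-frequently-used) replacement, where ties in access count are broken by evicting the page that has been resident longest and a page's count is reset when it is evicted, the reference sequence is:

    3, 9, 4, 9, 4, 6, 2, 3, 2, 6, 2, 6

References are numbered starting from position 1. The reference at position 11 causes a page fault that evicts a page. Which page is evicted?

pos 1: 3: fault, frames {3}
pos 2: 9: fault, frames {3,9}
pos 3: 4: fault, frames {3,9,4}
pos 4: 9: hit
pos 5: 4: hit
pos 6: 6: fault, evict 3, frames {9,4,6}
pos 7: 2: fault, evict 6, frames {9,4,2}
pos 8: 3: fault, evict 2, frames {9,4,3}
pos 9: 2: fault, evict 3, frames {9,4,2}
pos 10: 6: fault, evict 2, frames {9,4,6}
pos 11: 2: fault, evict 6, frames {9,4,2}
At position 11, page 6 is evicted.

6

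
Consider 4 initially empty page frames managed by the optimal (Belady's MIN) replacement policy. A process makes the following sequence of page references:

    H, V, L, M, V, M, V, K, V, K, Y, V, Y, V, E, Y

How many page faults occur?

H: fault, frames {H}
V: fault, frames {H,V}
L: fault, frames {H,V,L}
M: fault, frames {H,V,L,M}
V: hit
M: hit
V: hit
K: fault, evict M, frames {H,V,L,K}
V: hit
K: hit
Y: fault, evict K, frames {H,V,L,Y}
V: hit
Y: hit
V: hit
E: fault, evict L, frames {H,V,Y,E}
Y: hit
Page faults: 7.

7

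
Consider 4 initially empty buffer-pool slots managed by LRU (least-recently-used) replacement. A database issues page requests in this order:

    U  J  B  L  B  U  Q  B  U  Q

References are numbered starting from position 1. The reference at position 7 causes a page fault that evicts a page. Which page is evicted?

pos 1: U → fault, frames [U]
pos 2: J → fault, frames [U, J]
pos 3: B → fault, frames [U, J, B]
pos 4: L → fault, frames [U, J, B, L]
pos 5: B → hit
pos 6: U → hit
pos 7: Q → fault, evict J, frames [L, B, U, Q]
At position 7, page J is evicted.

J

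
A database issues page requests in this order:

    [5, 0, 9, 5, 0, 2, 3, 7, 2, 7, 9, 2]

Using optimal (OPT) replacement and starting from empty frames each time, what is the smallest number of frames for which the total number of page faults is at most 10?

2

f=1: 12 faults
f=2: 8 faults
f=3: 6 faults
f=4: 6 faults
f=5: 6 faults
f=6: 6 faults
Smallest f with faults ≤ 10 is 2.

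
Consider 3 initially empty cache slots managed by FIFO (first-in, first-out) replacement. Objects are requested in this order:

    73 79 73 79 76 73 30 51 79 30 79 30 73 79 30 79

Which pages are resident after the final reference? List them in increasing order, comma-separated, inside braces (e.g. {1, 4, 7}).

{30, 73, 79}

73 → fault, frames {73}
79 → fault, frames {73,79}
73 → hit
79 → hit
76 → fault, frames {73,79,76}
73 → hit
30 → fault, evict 73, frames {79,76,30}
51 → fault, evict 79, frames {76,30,51}
79 → fault, evict 76, frames {30,51,79}
30 → hit
79 → hit
30 → hit
73 → fault, evict 30, frames {51,79,73}
79 → hit
30 → fault, evict 51, frames {79,73,30}
79 → hit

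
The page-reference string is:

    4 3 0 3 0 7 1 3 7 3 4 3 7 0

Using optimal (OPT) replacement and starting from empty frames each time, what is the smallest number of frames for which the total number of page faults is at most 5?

f=1: 14 faults
f=2: 9 faults
f=3: 7 faults
f=4: 6 faults
f=5: 5 faults
Smallest f with faults ≤ 5 is 5.

5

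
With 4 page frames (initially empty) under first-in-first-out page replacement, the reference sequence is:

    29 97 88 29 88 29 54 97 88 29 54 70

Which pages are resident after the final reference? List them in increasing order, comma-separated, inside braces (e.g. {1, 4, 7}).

29 → fault, frames (29)
97 → fault, frames (29 97)
88 → fault, frames (29 97 88)
29 → hit
88 → hit
29 → hit
54 → fault, frames (29 97 88 54)
97 → hit
88 → hit
29 → hit
54 → hit
70 → fault, evict 29, frames (97 88 54 70)

{54, 70, 88, 97}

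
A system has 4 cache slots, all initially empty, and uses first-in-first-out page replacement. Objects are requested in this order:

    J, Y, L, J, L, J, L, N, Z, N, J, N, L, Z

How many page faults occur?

6

J: miss, frames (J)
Y: miss, frames (J Y)
L: miss, frames (J Y L)
J: hit
L: hit
J: hit
L: hit
N: miss, frames (J Y L N)
Z: miss, evict J, frames (Y L N Z)
N: hit
J: miss, evict Y, frames (L N Z J)
N: hit
L: hit
Z: hit
Page faults: 6.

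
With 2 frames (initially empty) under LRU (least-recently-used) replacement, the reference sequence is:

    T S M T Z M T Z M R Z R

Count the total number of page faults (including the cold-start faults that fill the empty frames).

11

T → fault, frames {T}
S → fault, frames {T,S}
M → fault, evict T, frames {S,M}
T → fault, evict S, frames {M,T}
Z → fault, evict M, frames {T,Z}
M → fault, evict T, frames {Z,M}
T → fault, evict Z, frames {M,T}
Z → fault, evict M, frames {T,Z}
M → fault, evict T, frames {Z,M}
R → fault, evict Z, frames {M,R}
Z → fault, evict M, frames {R,Z}
R → hit
Page faults: 11.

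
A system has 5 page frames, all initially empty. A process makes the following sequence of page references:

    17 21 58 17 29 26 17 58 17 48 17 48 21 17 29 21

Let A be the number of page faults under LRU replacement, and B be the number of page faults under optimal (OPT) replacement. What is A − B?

2

Under LRU: F F F . F F . . . F . . F . F . → 8 faults.
Under OPT: F F F . F F . . . F . . . . . . → 6 faults.
A − B = 8 − 6 = 2.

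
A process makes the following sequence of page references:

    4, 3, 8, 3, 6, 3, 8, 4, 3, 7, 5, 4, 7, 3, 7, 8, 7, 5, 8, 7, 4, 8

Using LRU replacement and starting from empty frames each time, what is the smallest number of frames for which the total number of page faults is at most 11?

4

f=1: 22 faults
f=2: 18 faults
f=3: 12 faults
f=4: 9 faults
f=5: 6 faults
f=6: 6 faults
Smallest f with faults ≤ 11 is 4.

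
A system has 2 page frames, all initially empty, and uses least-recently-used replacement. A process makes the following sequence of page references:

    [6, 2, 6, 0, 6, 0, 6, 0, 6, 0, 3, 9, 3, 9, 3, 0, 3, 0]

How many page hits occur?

12

6 -> fault, frames [6]
2 -> fault, frames [6, 2]
6 -> hit
0 -> fault, evict 2, frames [6, 0]
6 -> hit
0 -> hit
6 -> hit
0 -> hit
6 -> hit
0 -> hit
3 -> fault, evict 6, frames [0, 3]
9 -> fault, evict 0, frames [3, 9]
3 -> hit
9 -> hit
3 -> hit
0 -> fault, evict 9, frames [3, 0]
3 -> hit
0 -> hit
Hits: 12.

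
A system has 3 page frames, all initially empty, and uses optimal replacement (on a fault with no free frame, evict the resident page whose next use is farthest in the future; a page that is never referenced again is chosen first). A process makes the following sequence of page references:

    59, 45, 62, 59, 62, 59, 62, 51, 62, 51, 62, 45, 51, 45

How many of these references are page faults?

59 -> fault, frames {59}
45 -> fault, frames {59,45}
62 -> fault, frames {59,45,62}
59 -> hit
62 -> hit
59 -> hit
62 -> hit
51 -> fault, evict 59, frames {45,62,51}
62 -> hit
51 -> hit
62 -> hit
45 -> hit
51 -> hit
45 -> hit
Page faults: 4.

4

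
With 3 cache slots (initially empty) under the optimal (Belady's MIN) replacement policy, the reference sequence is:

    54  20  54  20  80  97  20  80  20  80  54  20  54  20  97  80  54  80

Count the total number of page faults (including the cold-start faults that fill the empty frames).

6

54 -> fault, frames [54]
20 -> fault, frames [54, 20]
54 -> hit
20 -> hit
80 -> fault, frames [54, 20, 80]
97 -> fault, evict 54, frames [20, 80, 97]
20 -> hit
80 -> hit
20 -> hit
80 -> hit
54 -> fault, evict 80, frames [20, 97, 54]
20 -> hit
54 -> hit
20 -> hit
97 -> hit
80 -> fault, evict 97, frames [20, 54, 80]
54 -> hit
80 -> hit
Page faults: 6.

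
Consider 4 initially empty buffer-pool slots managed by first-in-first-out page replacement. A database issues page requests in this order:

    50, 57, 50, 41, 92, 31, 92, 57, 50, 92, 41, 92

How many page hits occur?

50: fault, frames [50]
57: fault, frames [50, 57]
50: hit
41: fault, frames [50, 57, 41]
92: fault, frames [50, 57, 41, 92]
31: fault, evict 50, frames [57, 41, 92, 31]
92: hit
57: hit
50: fault, evict 57, frames [41, 92, 31, 50]
92: hit
41: hit
92: hit
Hits: 6.

6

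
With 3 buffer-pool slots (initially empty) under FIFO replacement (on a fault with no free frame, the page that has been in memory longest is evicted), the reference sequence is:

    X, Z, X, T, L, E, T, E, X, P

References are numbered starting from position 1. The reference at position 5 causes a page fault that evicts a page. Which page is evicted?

X

pos 1: X -> miss, frames {X}
pos 2: Z -> miss, frames {X,Z}
pos 3: X -> hit
pos 4: T -> miss, frames {X,Z,T}
pos 5: L -> miss, evict X, frames {Z,T,L}
At position 5, page X is evicted.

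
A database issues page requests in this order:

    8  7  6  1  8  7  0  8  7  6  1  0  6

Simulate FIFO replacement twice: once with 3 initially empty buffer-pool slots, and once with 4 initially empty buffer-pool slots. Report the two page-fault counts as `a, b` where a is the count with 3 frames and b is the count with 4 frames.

3 frames: F F F F F F F . . F F . . → 9 faults.
4 frames: F F F F . . F F F F F F . → 10 faults.
10 > 9: adding a frame increased faults — Belady's anomaly.

9, 10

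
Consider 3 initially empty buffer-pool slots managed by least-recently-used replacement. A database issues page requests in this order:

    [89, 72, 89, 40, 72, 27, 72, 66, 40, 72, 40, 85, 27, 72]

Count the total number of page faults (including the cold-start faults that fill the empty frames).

9

89 → miss, frames (89)
72 → miss, frames (89 72)
89 → hit
40 → miss, frames (72 89 40)
72 → hit
27 → miss, evict 89, frames (40 72 27)
72 → hit
66 → miss, evict 40, frames (27 72 66)
40 → miss, evict 27, frames (72 66 40)
72 → hit
40 → hit
85 → miss, evict 66, frames (72 40 85)
27 → miss, evict 72, frames (40 85 27)
72 → miss, evict 40, frames (85 27 72)
Page faults: 9.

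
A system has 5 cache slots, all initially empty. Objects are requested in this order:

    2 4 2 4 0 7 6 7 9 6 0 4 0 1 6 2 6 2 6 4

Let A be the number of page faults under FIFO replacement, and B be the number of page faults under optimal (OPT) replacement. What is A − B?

2

Under FIFO: F F . . F F F . F . . . . F . F . . . F → 9 faults.
Under OPT: F F . . F F F . F . . . . F . . . . . . → 7 faults.
A − B = 9 − 7 = 2.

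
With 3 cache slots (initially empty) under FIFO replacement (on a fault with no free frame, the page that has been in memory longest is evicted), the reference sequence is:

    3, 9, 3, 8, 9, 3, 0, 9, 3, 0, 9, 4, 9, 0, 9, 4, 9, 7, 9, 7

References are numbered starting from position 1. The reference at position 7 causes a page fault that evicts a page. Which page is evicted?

3

pos 1: 3 → miss, frames [3]
pos 2: 9 → miss, frames [3, 9]
pos 3: 3 → hit
pos 4: 8 → miss, frames [3, 9, 8]
pos 5: 9 → hit
pos 6: 3 → hit
pos 7: 0 → miss, evict 3, frames [9, 8, 0]
At position 7, page 3 is evicted.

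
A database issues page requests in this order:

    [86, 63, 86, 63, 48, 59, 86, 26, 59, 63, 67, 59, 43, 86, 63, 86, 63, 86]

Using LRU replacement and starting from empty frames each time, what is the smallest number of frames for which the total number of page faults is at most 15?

f=1: 18 faults
f=2: 13 faults
f=3: 11 faults
f=4: 10 faults
f=5: 8 faults
f=6: 7 faults
f=7: 7 faults
Smallest f with faults ≤ 15 is 2.

2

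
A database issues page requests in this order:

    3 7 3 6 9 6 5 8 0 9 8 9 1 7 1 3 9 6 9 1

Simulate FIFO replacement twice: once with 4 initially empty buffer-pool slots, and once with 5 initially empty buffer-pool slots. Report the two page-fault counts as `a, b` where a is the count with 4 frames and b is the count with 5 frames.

13, 12

4 frames: F F . F F . F F F . . . F F . F F F . F → 13 faults.
5 frames: F F . F F . F F F . . . F F . F F F . . → 12 faults.
12 < 13: adding a frame reduced faults, as is typical.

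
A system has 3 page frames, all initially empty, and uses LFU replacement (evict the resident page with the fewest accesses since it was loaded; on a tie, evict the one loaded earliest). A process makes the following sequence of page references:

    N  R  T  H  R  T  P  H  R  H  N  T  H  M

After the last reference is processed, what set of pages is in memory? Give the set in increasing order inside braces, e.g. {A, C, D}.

N: fault, frames [N]
R: fault, frames [N, R]
T: fault, frames [N, R, T]
H: fault, evict N, frames [R, T, H]
R: hit
T: hit
P: fault, evict H, frames [R, T, P]
H: fault, evict P, frames [R, T, H]
R: hit
H: hit
N: fault, evict T, frames [R, H, N]
T: fault, evict N, frames [R, H, T]
H: hit
M: fault, evict T, frames [R, H, M]

{H, M, R}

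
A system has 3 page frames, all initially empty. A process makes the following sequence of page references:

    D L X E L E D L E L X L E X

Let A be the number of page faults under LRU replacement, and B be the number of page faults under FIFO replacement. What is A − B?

Under LRU: F F F F . . F . . . F . . . → 6 faults.
Under FIFO: F F F F . . F F . . F . F . → 8 faults.
A − B = 6 − 8 = -2.

-2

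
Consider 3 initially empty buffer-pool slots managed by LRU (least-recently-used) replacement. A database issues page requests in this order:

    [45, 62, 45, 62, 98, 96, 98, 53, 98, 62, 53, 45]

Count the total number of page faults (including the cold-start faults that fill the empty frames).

7

45 → fault, frames [45]
62 → fault, frames [45, 62]
45 → hit
62 → hit
98 → fault, frames [45, 62, 98]
96 → fault, evict 45, frames [62, 98, 96]
98 → hit
53 → fault, evict 62, frames [96, 98, 53]
98 → hit
62 → fault, evict 96, frames [53, 98, 62]
53 → hit
45 → fault, evict 98, frames [62, 53, 45]
Page faults: 7.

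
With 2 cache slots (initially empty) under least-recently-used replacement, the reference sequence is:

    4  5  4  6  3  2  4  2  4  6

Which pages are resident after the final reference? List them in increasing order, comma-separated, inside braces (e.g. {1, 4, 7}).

4 -> miss, frames (4)
5 -> miss, frames (4 5)
4 -> hit
6 -> miss, evict 5, frames (4 6)
3 -> miss, evict 4, frames (6 3)
2 -> miss, evict 6, frames (3 2)
4 -> miss, evict 3, frames (2 4)
2 -> hit
4 -> hit
6 -> miss, evict 2, frames (4 6)

{4, 6}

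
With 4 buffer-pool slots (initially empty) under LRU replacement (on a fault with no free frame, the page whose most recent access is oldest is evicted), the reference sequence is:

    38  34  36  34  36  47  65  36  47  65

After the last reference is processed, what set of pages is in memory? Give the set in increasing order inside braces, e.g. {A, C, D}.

38 → fault, frames (38)
34 → fault, frames (38 34)
36 → fault, frames (38 34 36)
34 → hit
36 → hit
47 → fault, frames (38 34 36 47)
65 → fault, evict 38, frames (34 36 47 65)
36 → hit
47 → hit
65 → hit

{34, 36, 47, 65}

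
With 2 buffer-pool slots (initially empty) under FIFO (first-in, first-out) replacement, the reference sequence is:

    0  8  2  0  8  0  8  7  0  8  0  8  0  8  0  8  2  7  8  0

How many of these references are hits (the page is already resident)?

0 -> miss, frames (0)
8 -> miss, frames (0 8)
2 -> miss, evict 0, frames (8 2)
0 -> miss, evict 8, frames (2 0)
8 -> miss, evict 2, frames (0 8)
0 -> hit
8 -> hit
7 -> miss, evict 0, frames (8 7)
0 -> miss, evict 8, frames (7 0)
8 -> miss, evict 7, frames (0 8)
0 -> hit
8 -> hit
0 -> hit
8 -> hit
0 -> hit
8 -> hit
2 -> miss, evict 0, frames (8 2)
7 -> miss, evict 8, frames (2 7)
8 -> miss, evict 2, frames (7 8)
0 -> miss, evict 7, frames (8 0)
Hits: 8.

8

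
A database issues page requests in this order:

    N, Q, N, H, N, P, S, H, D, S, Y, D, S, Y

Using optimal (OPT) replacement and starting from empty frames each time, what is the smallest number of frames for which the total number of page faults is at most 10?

2

f=1: 14 faults
f=2: 8 faults
f=3: 7 faults
f=4: 7 faults
f=5: 7 faults
f=6: 7 faults
f=7: 7 faults
Smallest f with faults ≤ 10 is 2.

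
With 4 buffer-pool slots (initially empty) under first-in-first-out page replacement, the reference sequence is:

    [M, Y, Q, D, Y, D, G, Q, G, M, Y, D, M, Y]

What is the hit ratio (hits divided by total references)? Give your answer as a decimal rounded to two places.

0.50

M -> miss, frames {M}
Y -> miss, frames {M,Y}
Q -> miss, frames {M,Y,Q}
D -> miss, frames {M,Y,Q,D}
Y -> hit
D -> hit
G -> miss, evict M, frames {Y,Q,D,G}
Q -> hit
G -> hit
M -> miss, evict Y, frames {Q,D,G,M}
Y -> miss, evict Q, frames {D,G,M,Y}
D -> hit
M -> hit
Y -> hit
Hits: 7 of 14 references → 7/14 = 0.5000.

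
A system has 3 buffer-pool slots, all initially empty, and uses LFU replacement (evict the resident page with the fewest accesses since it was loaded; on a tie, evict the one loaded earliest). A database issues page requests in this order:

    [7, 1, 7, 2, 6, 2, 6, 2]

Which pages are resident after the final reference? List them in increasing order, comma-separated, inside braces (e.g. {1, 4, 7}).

{2, 6, 7}

7 -> miss, frames [7]
1 -> miss, frames [7, 1]
7 -> hit
2 -> miss, frames [7, 1, 2]
6 -> miss, evict 1, frames [7, 2, 6]
2 -> hit
6 -> hit
2 -> hit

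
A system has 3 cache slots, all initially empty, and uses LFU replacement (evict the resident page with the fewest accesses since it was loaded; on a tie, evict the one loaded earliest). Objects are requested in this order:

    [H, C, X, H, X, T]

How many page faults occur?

4

H → fault, frames {H}
C → fault, frames {H,C}
X → fault, frames {H,C,X}
H → hit
X → hit
T → fault, evict C, frames {H,X,T}
Page faults: 4.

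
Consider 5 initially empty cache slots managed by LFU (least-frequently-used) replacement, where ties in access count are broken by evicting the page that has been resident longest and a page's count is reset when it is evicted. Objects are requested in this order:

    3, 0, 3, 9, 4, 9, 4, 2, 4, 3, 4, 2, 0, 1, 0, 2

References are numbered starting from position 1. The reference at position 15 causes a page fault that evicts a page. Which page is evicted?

1

pos 1: 3 -> miss, frames [3]
pos 2: 0 -> miss, frames [3, 0]
pos 3: 3 -> hit
pos 4: 9 -> miss, frames [3, 0, 9]
pos 5: 4 -> miss, frames [3, 0, 9, 4]
pos 6: 9 -> hit
pos 7: 4 -> hit
pos 8: 2 -> miss, frames [3, 0, 9, 4, 2]
pos 9: 4 -> hit
pos 10: 3 -> hit
pos 11: 4 -> hit
pos 12: 2 -> hit
pos 13: 0 -> hit
pos 14: 1 -> miss, evict 0, frames [3, 9, 4, 2, 1]
pos 15: 0 -> miss, evict 1, frames [3, 9, 4, 2, 0]
At position 15, page 1 is evicted.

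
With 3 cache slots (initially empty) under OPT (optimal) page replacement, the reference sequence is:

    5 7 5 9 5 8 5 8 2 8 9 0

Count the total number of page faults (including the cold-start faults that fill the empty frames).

5: fault, frames {5}
7: fault, frames {5,7}
5: hit
9: fault, frames {5,7,9}
5: hit
8: fault, evict 7, frames {5,9,8}
5: hit
8: hit
2: fault, evict 5, frames {9,8,2}
8: hit
9: hit
0: fault, evict 2, frames {9,8,0}
Page faults: 6.

6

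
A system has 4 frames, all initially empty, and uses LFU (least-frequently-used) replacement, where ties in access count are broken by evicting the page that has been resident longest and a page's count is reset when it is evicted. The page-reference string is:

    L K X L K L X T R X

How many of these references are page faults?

5

L -> miss, frames [L]
K -> miss, frames [L, K]
X -> miss, frames [L, K, X]
L -> hit
K -> hit
L -> hit
X -> hit
T -> miss, frames [L, K, X, T]
R -> miss, evict T, frames [L, K, X, R]
X -> hit
Page faults: 5.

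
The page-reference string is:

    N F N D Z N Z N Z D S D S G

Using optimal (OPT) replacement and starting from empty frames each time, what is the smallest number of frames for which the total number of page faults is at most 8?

f=1: 14 faults
f=2: 7 faults
f=3: 6 faults
f=4: 6 faults
f=5: 6 faults
f=6: 6 faults
Smallest f with faults ≤ 8 is 2.

2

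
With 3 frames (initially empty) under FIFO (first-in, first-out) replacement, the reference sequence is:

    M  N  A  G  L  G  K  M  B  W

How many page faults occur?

M -> miss, frames (M)
N -> miss, frames (M N)
A -> miss, frames (M N A)
G -> miss, evict M, frames (N A G)
L -> miss, evict N, frames (A G L)
G -> hit
K -> miss, evict A, frames (G L K)
M -> miss, evict G, frames (L K M)
B -> miss, evict L, frames (K M B)
W -> miss, evict K, frames (M B W)
Page faults: 9.

9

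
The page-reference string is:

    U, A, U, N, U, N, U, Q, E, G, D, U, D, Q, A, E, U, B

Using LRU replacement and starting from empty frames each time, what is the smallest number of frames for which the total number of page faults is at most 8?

f=1: 18 faults
f=2: 13 faults
f=3: 13 faults
f=4: 13 faults
f=5: 10 faults
f=6: 9 faults
f=7: 8 faults
f=8: 8 faults
Smallest f with faults ≤ 8 is 7.

7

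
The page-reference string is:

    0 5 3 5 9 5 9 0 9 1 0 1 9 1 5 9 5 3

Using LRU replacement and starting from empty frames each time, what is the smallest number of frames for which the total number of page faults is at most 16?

2

f=1: 18 faults
f=2: 11 faults
f=3: 8 faults
f=4: 6 faults
f=5: 5 faults
Smallest f with faults ≤ 16 is 2.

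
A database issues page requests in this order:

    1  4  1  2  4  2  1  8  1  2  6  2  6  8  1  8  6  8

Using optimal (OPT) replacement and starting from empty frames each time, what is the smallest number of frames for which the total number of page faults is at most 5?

f=1: 18 faults
f=2: 10 faults
f=3: 6 faults
f=4: 5 faults
f=5: 5 faults
Smallest f with faults ≤ 5 is 4.

4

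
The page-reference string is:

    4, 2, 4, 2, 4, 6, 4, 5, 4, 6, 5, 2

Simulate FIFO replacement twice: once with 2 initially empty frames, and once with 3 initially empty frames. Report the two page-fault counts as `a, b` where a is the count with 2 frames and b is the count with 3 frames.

7, 6

2 frames: F F . . . F F F . F . F → 7 faults.
3 frames: F F . . . F . F F . . F → 6 faults.
6 < 7: adding a frame reduced faults, as is typical.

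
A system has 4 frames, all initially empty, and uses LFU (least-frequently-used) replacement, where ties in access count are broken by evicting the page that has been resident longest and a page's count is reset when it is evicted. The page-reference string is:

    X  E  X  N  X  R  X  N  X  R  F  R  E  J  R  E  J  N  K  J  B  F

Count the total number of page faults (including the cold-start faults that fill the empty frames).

X → fault, frames [X]
E → fault, frames [X, E]
X → hit
N → fault, frames [X, E, N]
X → hit
R → fault, frames [X, E, N, R]
X → hit
N → hit
X → hit
R → hit
F → fault, evict E, frames [X, N, R, F]
R → hit
E → fault, evict F, frames [X, N, R, E]
J → fault, evict E, frames [X, N, R, J]
R → hit
E → fault, evict J, frames [X, N, R, E]
J → fault, evict E, frames [X, N, R, J]
N → hit
K → fault, evict J, frames [X, N, R, K]
J → fault, evict K, frames [X, N, R, J]
B → fault, evict J, frames [X, N, R, B]
F → fault, evict B, frames [X, N, R, F]
Page faults: 13.

13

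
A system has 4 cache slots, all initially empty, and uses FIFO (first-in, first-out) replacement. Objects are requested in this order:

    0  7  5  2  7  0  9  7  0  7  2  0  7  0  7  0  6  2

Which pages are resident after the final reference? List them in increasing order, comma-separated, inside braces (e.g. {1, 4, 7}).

0: fault, frames [0]
7: fault, frames [0, 7]
5: fault, frames [0, 7, 5]
2: fault, frames [0, 7, 5, 2]
7: hit
0: hit
9: fault, evict 0, frames [7, 5, 2, 9]
7: hit
0: fault, evict 7, frames [5, 2, 9, 0]
7: fault, evict 5, frames [2, 9, 0, 7]
2: hit
0: hit
7: hit
0: hit
7: hit
0: hit
6: fault, evict 2, frames [9, 0, 7, 6]
2: fault, evict 9, frames [0, 7, 6, 2]

{0, 2, 6, 7}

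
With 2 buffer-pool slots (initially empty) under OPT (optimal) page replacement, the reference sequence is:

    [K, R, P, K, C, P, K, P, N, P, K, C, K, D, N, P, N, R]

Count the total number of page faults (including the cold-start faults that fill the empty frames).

K -> fault, frames [K]
R -> fault, frames [K, R]
P -> fault, evict R, frames [K, P]
K -> hit
C -> fault, evict K, frames [P, C]
P -> hit
K -> fault, evict C, frames [P, K]
P -> hit
N -> fault, evict K, frames [P, N]
P -> hit
K -> fault, evict P, frames [N, K]
C -> fault, evict N, frames [K, C]
K -> hit
D -> fault, evict C, frames [K, D]
N -> fault, evict D, frames [K, N]
P -> fault, evict K, frames [N, P]
N -> hit
R -> fault, evict P, frames [N, R]
Page faults: 12.

12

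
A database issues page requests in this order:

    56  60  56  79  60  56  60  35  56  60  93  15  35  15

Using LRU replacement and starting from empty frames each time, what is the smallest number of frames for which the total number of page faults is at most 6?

f=1: 14 faults
f=2: 11 faults
f=3: 7 faults
f=4: 7 faults
f=5: 6 faults
f=6: 6 faults
Smallest f with faults ≤ 6 is 5.

5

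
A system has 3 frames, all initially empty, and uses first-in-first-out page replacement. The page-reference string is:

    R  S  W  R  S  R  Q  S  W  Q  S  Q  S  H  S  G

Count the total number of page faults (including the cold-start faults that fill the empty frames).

R: miss, frames [R]
S: miss, frames [R, S]
W: miss, frames [R, S, W]
R: hit
S: hit
R: hit
Q: miss, evict R, frames [S, W, Q]
S: hit
W: hit
Q: hit
S: hit
Q: hit
S: hit
H: miss, evict S, frames [W, Q, H]
S: miss, evict W, frames [Q, H, S]
G: miss, evict Q, frames [H, S, G]
Page faults: 7.

7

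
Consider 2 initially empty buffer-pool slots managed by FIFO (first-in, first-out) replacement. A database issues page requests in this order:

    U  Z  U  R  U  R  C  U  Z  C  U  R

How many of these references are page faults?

8

U: fault, frames (U)
Z: fault, frames (U Z)
U: hit
R: fault, evict U, frames (Z R)
U: fault, evict Z, frames (R U)
R: hit
C: fault, evict R, frames (U C)
U: hit
Z: fault, evict U, frames (C Z)
C: hit
U: fault, evict C, frames (Z U)
R: fault, evict Z, frames (U R)
Page faults: 8.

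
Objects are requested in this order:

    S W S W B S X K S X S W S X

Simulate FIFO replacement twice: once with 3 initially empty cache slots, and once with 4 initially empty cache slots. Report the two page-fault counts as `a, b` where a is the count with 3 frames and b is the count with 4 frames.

3 frames: F F . . F . F F F . . F . F → 8 faults.
4 frames: F F . . F . F F F . . F . . → 7 faults.
7 < 8: adding a frame reduced faults, as is typical.

8, 7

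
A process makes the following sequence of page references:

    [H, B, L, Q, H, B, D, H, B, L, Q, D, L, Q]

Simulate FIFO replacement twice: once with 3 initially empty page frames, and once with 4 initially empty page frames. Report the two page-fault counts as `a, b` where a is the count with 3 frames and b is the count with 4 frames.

9, 10

3 frames: F F F F F F F . . F F . . . → 9 faults.
4 frames: F F F F . . F F F F F F . . → 10 faults.
10 > 9: adding a frame increased faults — Belady's anomaly.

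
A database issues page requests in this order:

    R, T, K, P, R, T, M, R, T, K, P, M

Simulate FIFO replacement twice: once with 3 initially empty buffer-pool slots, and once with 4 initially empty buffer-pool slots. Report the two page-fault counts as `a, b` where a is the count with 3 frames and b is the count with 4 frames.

9, 10

3 frames: F F F F F F F . . F F . → 9 faults.
4 frames: F F F F . . F F F F F F → 10 faults.
10 > 9: adding a frame increased faults — Belady's anomaly.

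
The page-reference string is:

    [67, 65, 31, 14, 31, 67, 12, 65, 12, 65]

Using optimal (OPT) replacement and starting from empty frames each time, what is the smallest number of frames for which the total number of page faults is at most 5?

f=1: 10 faults
f=2: 7 faults
f=3: 6 faults
f=4: 5 faults
f=5: 5 faults
Smallest f with faults ≤ 5 is 4.

4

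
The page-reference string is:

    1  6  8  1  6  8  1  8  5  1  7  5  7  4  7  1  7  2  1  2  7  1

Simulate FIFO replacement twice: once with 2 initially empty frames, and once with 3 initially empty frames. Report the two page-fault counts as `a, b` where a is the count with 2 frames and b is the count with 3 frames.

15, 10

2 frames: F F F F F F F . F . F . . F . F F F F . F . → 15 faults.
3 frames: F F F . . . . . F F F . . F . . . F F . F . → 10 faults.
10 < 15: adding a frame reduced faults, as is typical.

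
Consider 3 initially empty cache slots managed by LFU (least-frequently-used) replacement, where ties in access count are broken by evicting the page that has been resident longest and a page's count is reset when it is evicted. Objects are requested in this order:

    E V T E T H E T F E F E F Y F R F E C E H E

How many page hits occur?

E → fault, frames {E}
V → fault, frames {E,V}
T → fault, frames {E,V,T}
E → hit
T → hit
H → fault, evict V, frames {E,T,H}
E → hit
T → hit
F → fault, evict H, frames {E,T,F}
E → hit
F → hit
E → hit
F → hit
Y → fault, evict T, frames {E,F,Y}
F → hit
R → fault, evict Y, frames {E,F,R}
F → hit
E → hit
C → fault, evict R, frames {E,F,C}
E → hit
H → fault, evict C, frames {E,F,H}
E → hit
Hits: 13.

13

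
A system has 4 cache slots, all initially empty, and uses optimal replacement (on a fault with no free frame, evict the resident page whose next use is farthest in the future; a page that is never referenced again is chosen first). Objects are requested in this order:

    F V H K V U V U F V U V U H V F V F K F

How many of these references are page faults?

F: fault, frames [F]
V: fault, frames [F, V]
H: fault, frames [F, V, H]
K: fault, frames [F, V, H, K]
V: hit
U: fault, evict K, frames [F, V, H, U]
V: hit
U: hit
F: hit
V: hit
U: hit
V: hit
U: hit
H: hit
V: hit
F: hit
V: hit
F: hit
K: fault, evict U, frames [F, V, H, K]
F: hit
Page faults: 6.

6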